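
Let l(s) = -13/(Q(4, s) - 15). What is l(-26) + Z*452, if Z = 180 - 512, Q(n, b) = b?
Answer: -6152611/41 ≈ -1.5006e+5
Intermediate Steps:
Z = -332
l(s) = -13/(-15 + s) (l(s) = -13/(s - 15) = -13/(-15 + s))
l(-26) + Z*452 = -13/(-15 - 26) - 332*452 = -13/(-41) - 150064 = -13*(-1/41) - 150064 = 13/41 - 150064 = -6152611/41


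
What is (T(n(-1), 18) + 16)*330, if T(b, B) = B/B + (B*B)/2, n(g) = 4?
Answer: 59070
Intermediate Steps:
T(b, B) = 1 + B**2/2 (T(b, B) = 1 + B**2*(1/2) = 1 + B**2/2)
(T(n(-1), 18) + 16)*330 = ((1 + (1/2)*18**2) + 16)*330 = ((1 + (1/2)*324) + 16)*330 = ((1 + 162) + 16)*330 = (163 + 16)*330 = 179*330 = 59070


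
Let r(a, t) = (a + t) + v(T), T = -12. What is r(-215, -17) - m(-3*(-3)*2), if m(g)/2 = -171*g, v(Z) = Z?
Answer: 5912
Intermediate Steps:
r(a, t) = -12 + a + t (r(a, t) = (a + t) - 12 = -12 + a + t)
m(g) = -342*g (m(g) = 2*(-171*g) = -342*g)
r(-215, -17) - m(-3*(-3)*2) = (-12 - 215 - 17) - (-342)*-3*(-3)*2 = -244 - (-342)*9*2 = -244 - (-342)*18 = -244 - 1*(-6156) = -244 + 6156 = 5912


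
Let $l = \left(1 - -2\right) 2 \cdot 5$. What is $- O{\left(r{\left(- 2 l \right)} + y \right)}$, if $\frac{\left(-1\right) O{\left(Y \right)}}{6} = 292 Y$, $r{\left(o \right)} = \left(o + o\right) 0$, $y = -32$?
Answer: $-56064$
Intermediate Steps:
$l = 30$ ($l = \left(1 + 2\right) 2 \cdot 5 = 3 \cdot 2 \cdot 5 = 6 \cdot 5 = 30$)
$r{\left(o \right)} = 0$ ($r{\left(o \right)} = 2 o 0 = 0$)
$O{\left(Y \right)} = - 1752 Y$ ($O{\left(Y \right)} = - 6 \cdot 292 Y = - 1752 Y$)
$- O{\left(r{\left(- 2 l \right)} + y \right)} = - \left(-1752\right) \left(0 - 32\right) = - \left(-1752\right) \left(-32\right) = \left(-1\right) 56064 = -56064$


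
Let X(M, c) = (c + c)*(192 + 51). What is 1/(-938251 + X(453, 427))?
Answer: -1/730729 ≈ -1.3685e-6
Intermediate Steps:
X(M, c) = 486*c (X(M, c) = (2*c)*243 = 486*c)
1/(-938251 + X(453, 427)) = 1/(-938251 + 486*427) = 1/(-938251 + 207522) = 1/(-730729) = -1/730729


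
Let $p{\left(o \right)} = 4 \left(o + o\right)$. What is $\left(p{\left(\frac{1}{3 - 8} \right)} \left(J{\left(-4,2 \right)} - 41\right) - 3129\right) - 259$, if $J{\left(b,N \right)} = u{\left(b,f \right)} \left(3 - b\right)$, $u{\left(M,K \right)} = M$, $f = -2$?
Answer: $- \frac{16388}{5} \approx -3277.6$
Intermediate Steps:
$p{\left(o \right)} = 8 o$ ($p{\left(o \right)} = 4 \cdot 2 o = 8 o$)
$J{\left(b,N \right)} = b \left(3 - b\right)$
$\left(p{\left(\frac{1}{3 - 8} \right)} \left(J{\left(-4,2 \right)} - 41\right) - 3129\right) - 259 = \left(\frac{8}{3 - 8} \left(- 4 \left(3 - -4\right) - 41\right) - 3129\right) - 259 = \left(\frac{8}{-5} \left(- 4 \left(3 + 4\right) - 41\right) - 3129\right) - 259 = \left(8 \left(- \frac{1}{5}\right) \left(\left(-4\right) 7 - 41\right) - 3129\right) - 259 = \left(- \frac{8 \left(-28 - 41\right)}{5} - 3129\right) - 259 = \left(\left(- \frac{8}{5}\right) \left(-69\right) - 3129\right) - 259 = \left(\frac{552}{5} - 3129\right) - 259 = - \frac{15093}{5} - 259 = - \frac{16388}{5}$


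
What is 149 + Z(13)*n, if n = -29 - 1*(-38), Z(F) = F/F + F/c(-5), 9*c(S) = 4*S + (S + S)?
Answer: 1229/10 ≈ 122.90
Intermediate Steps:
c(S) = 2*S/3 (c(S) = (4*S + (S + S))/9 = (4*S + 2*S)/9 = (6*S)/9 = 2*S/3)
Z(F) = 1 - 3*F/10 (Z(F) = F/F + F/(((⅔)*(-5))) = 1 + F/(-10/3) = 1 + F*(-3/10) = 1 - 3*F/10)
n = 9 (n = -29 + 38 = 9)
149 + Z(13)*n = 149 + (1 - 3/10*13)*9 = 149 + (1 - 39/10)*9 = 149 - 29/10*9 = 149 - 261/10 = 1229/10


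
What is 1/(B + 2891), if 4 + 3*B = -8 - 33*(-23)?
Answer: 1/3140 ≈ 0.00031847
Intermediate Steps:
B = 249 (B = -4/3 + (-8 - 33*(-23))/3 = -4/3 + (-8 + 759)/3 = -4/3 + (1/3)*751 = -4/3 + 751/3 = 249)
1/(B + 2891) = 1/(249 + 2891) = 1/3140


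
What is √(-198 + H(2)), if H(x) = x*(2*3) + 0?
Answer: I*√186 ≈ 13.638*I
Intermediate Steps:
H(x) = 6*x (H(x) = x*6 + 0 = 6*x + 0 = 6*x)
√(-198 + H(2)) = √(-198 + 6*2) = √(-198 + 12) = √(-186) = I*√186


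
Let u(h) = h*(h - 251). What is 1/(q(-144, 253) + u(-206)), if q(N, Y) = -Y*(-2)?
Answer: 1/94648 ≈ 1.0565e-5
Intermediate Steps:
q(N, Y) = 2*Y
u(h) = h*(-251 + h)
1/(q(-144, 253) + u(-206)) = 1/(2*253 - 206*(-251 - 206)) = 1/(506 - 206*(-457)) = 1/(506 + 94142) = 1/94648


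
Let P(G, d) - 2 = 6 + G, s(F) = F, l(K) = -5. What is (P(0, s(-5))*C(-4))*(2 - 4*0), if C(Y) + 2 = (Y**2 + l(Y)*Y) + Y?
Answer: 480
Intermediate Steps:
P(G, d) = 8 + G (P(G, d) = 2 + (6 + G) = 8 + G)
C(Y) = -2 + Y**2 - 4*Y (C(Y) = -2 + ((Y**2 - 5*Y) + Y) = -2 + (Y**2 - 4*Y) = -2 + Y**2 - 4*Y)
(P(0, s(-5))*C(-4))*(2 - 4*0) = ((8 + 0)*(-2 + (-4)**2 - 4*(-4)))*(2 - 4*0) = (8*(-2 + 16 + 16))*(2 + 0) = (8*30)*2 = 240*2 = 480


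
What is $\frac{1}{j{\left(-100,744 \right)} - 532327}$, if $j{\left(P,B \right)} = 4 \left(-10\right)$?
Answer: $- \frac{1}{532367} \approx -1.8784 \cdot 10^{-6}$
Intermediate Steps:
$j{\left(P,B \right)} = -40$
$\frac{1}{j{\left(-100,744 \right)} - 532327} = \frac{1}{-40 - 532327} = \frac{1}{-532367} = - \frac{1}{532367}$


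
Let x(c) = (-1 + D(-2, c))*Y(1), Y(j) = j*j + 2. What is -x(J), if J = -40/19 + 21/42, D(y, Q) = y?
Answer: 9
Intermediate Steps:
Y(j) = 2 + j**2 (Y(j) = j**2 + 2 = 2 + j**2)
J = -61/38 (J = -40*1/19 + 21*(1/42) = -40/19 + 1/2 = -61/38 ≈ -1.6053)
x(c) = -9 (x(c) = (-1 - 2)*(2 + 1**2) = -3*(2 + 1) = -3*3 = -9)
-x(J) = -1*(-9) = 9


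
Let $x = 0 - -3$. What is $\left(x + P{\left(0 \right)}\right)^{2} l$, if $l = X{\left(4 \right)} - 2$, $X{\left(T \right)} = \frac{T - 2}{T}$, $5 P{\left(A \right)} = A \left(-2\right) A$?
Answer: $- \frac{27}{2} \approx -13.5$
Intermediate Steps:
$x = 3$ ($x = 0 + 3 = 3$)
$P{\left(A \right)} = - \frac{2 A^{2}}{5}$ ($P{\left(A \right)} = \frac{A \left(-2\right) A}{5} = \frac{- 2 A A}{5} = \frac{\left(-2\right) A^{2}}{5} = - \frac{2 A^{2}}{5}$)
$X{\left(T \right)} = \frac{-2 + T}{T}$ ($X{\left(T \right)} = \frac{T - 2}{T} = \frac{-2 + T}{T}$)
$l = - \frac{3}{2}$ ($l = \frac{-2 + 4}{4} - 2 = \frac{1}{4} \cdot 2 - 2 = \frac{1}{2} - 2 = - \frac{3}{2} \approx -1.5$)
$\left(x + P{\left(0 \right)}\right)^{2} l = \left(3 - \frac{2 \cdot 0^{2}}{5}\right)^{2} \left(- \frac{3}{2}\right) = \left(3 - 0\right)^{2} \left(- \frac{3}{2}\right) = \left(3 + 0\right)^{2} \left(- \frac{3}{2}\right) = 3^{2} \left(- \frac{3}{2}\right) = 9 \left(- \frac{3}{2}\right) = - \frac{27}{2}$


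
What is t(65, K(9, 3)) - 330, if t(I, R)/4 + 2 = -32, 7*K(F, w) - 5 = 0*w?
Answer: -466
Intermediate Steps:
K(F, w) = 5/7 (K(F, w) = 5/7 + (0*w)/7 = 5/7 + (1/7)*0 = 5/7 + 0 = 5/7)
t(I, R) = -136 (t(I, R) = -8 + 4*(-32) = -8 - 128 = -136)
t(65, K(9, 3)) - 330 = -136 - 330 = -466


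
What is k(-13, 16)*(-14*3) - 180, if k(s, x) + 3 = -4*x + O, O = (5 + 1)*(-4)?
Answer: 3642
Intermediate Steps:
O = -24 (O = 6*(-4) = -24)
k(s, x) = -27 - 4*x (k(s, x) = -3 + (-4*x - 24) = -3 + (-24 - 4*x) = -27 - 4*x)
k(-13, 16)*(-14*3) - 180 = (-27 - 4*16)*(-14*3) - 180 = (-27 - 64)*(-42) - 180 = -91*(-42) - 180 = 3822 - 180 = 3642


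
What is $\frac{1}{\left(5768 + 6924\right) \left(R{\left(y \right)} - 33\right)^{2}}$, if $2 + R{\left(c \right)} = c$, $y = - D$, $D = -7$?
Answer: $\frac{1}{9950528} \approx 1.005 \cdot 10^{-7}$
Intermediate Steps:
$y = 7$ ($y = \left(-1\right) \left(-7\right) = 7$)
$R{\left(c \right)} = -2 + c$
$\frac{1}{\left(5768 + 6924\right) \left(R{\left(y \right)} - 33\right)^{2}} = \frac{1}{\left(5768 + 6924\right) \left(\left(-2 + 7\right) - 33\right)^{2}} = \frac{1}{12692 \left(5 - 33\right)^{2}} = \frac{1}{12692 \left(-28\right)^{2}} = \frac{1}{12692 \cdot 784} = \frac{1}{12692} \cdot \frac{1}{784} = \frac{1}{9950528}$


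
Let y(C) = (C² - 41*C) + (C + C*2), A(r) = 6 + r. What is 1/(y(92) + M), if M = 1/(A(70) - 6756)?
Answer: 6680/33186239 ≈ 0.00020129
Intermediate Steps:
y(C) = C² - 38*C (y(C) = (C² - 41*C) + (C + 2*C) = (C² - 41*C) + 3*C = C² - 38*C)
M = -1/6680 (M = 1/((6 + 70) - 6756) = 1/(76 - 6756) = 1/(-6680) = -1/6680 ≈ -0.00014970)
1/(y(92) + M) = 1/(92*(-38 + 92) - 1/6680) = 1/(92*54 - 1/6680) = 1/(4968 - 1/6680) = 1/(33186239/6680) = 6680/33186239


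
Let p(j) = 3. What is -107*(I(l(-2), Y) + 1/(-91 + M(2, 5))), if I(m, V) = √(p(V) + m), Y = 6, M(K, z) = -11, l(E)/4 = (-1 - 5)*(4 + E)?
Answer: 107/102 - 321*I*√5 ≈ 1.049 - 717.78*I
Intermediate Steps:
l(E) = -96 - 24*E (l(E) = 4*((-1 - 5)*(4 + E)) = 4*(-6*(4 + E)) = 4*(-24 - 6*E) = -96 - 24*E)
I(m, V) = √(3 + m)
-107*(I(l(-2), Y) + 1/(-91 + M(2, 5))) = -107*(√(3 + (-96 - 24*(-2))) + 1/(-91 - 11)) = -107*(√(3 + (-96 + 48)) + 1/(-102)) = -107*(√(3 - 48) - 1/102) = -107*(√(-45) - 1/102) = -107*(3*I*√5 - 1/102) = -107*(-1/102 + 3*I*√5) = 107/102 - 321*I*√5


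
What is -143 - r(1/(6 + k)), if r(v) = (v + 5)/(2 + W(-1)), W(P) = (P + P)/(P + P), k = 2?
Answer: -3473/24 ≈ -144.71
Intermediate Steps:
W(P) = 1 (W(P) = (2*P)/((2*P)) = (2*P)*(1/(2*P)) = 1)
r(v) = 5/3 + v/3 (r(v) = (v + 5)/(2 + 1) = (5 + v)/3 = (5 + v)*(⅓) = 5/3 + v/3)
-143 - r(1/(6 + k)) = -143 - (5/3 + 1/(3*(6 + 2))) = -143 - (5/3 + (⅓)/8) = -143 - (5/3 + (⅓)*(⅛)) = -143 - (5/3 + 1/24) = -143 - 1*41/24 = -143 - 41/24 = -3473/24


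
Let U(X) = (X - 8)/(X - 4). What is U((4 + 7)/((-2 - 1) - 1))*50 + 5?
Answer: 2285/27 ≈ 84.630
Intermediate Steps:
U(X) = (-8 + X)/(-4 + X)
U((4 + 7)/((-2 - 1) - 1))*50 + 5 = ((-8 + (4 + 7)/((-2 - 1) - 1))/(-4 + (4 + 7)/((-2 - 1) - 1)))*50 + 5 = ((-8 + 11/(-3 - 1))/(-4 + 11/(-3 - 1)))*50 + 5 = ((-8 + 11/(-4))/(-4 + 11/(-4)))*50 + 5 = ((-8 + 11*(-¼))/(-4 + 11*(-¼)))*50 + 5 = ((-8 - 11/4)/(-4 - 11/4))*50 + 5 = (-43/4/(-27/4))*50 + 5 = -4/27*(-43/4)*50 + 5 = (43/27)*50 + 5 = 2150/27 + 5 = 2285/27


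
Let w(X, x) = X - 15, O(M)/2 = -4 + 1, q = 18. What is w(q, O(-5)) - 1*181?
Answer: -178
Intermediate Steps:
O(M) = -6 (O(M) = 2*(-4 + 1) = 2*(-3) = -6)
w(X, x) = -15 + X
w(q, O(-5)) - 1*181 = (-15 + 18) - 1*181 = 3 - 181 = -178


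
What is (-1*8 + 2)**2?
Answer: 36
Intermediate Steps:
(-1*8 + 2)**2 = (-8 + 2)**2 = (-6)**2 = 36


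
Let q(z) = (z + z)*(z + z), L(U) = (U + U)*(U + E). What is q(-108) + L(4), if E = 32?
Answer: 46944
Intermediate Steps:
L(U) = 2*U*(32 + U) (L(U) = (U + U)*(U + 32) = (2*U)*(32 + U) = 2*U*(32 + U))
q(z) = 4*z² (q(z) = (2*z)*(2*z) = 4*z²)
q(-108) + L(4) = 4*(-108)² + 2*4*(32 + 4) = 4*11664 + 2*4*36 = 46656 + 288 = 46944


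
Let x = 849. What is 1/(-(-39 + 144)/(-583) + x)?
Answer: 583/495072 ≈ 0.0011776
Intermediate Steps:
1/(-(-39 + 144)/(-583) + x) = 1/(-(-39 + 144)/(-583) + 849) = 1/(-105*(-1)/583 + 849) = 1/(-1*(-105/583) + 849) = 1/(105/583 + 849) = 1/(495072/583) = 583/495072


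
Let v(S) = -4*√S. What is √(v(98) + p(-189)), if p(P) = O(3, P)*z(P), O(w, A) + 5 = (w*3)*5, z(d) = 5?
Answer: 2*√(50 - 7*√2) ≈ 12.665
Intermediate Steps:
O(w, A) = -5 + 15*w (O(w, A) = -5 + (w*3)*5 = -5 + (3*w)*5 = -5 + 15*w)
p(P) = 200 (p(P) = (-5 + 15*3)*5 = (-5 + 45)*5 = 40*5 = 200)
√(v(98) + p(-189)) = √(-28*√2 + 200) = √(200 - 28*√2)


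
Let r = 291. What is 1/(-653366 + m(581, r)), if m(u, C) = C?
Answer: -1/653075 ≈ -1.5312e-6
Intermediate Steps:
1/(-653366 + m(581, r)) = 1/(-653366 + 291) = 1/(-653075) = -1/653075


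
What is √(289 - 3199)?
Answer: I*√2910 ≈ 53.944*I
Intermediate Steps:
√(289 - 3199) = √(-2910) = I*√2910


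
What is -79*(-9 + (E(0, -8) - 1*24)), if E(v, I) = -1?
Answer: 2686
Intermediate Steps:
-79*(-9 + (E(0, -8) - 1*24)) = -79*(-9 + (-1 - 1*24)) = -79*(-9 + (-1 - 24)) = -79*(-9 - 25) = -79*(-34) = 2686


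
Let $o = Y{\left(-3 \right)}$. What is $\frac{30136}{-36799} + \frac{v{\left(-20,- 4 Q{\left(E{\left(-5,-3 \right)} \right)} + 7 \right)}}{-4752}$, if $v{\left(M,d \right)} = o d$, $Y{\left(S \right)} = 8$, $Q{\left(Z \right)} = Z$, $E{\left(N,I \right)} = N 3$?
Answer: $- \frac{20366317}{21858606} \approx -0.93173$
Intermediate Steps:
$E{\left(N,I \right)} = 3 N$
$o = 8$
$v{\left(M,d \right)} = 8 d$
$\frac{30136}{-36799} + \frac{v{\left(-20,- 4 Q{\left(E{\left(-5,-3 \right)} \right)} + 7 \right)}}{-4752} = \frac{30136}{-36799} + \frac{8 \left(- 4 \cdot 3 \left(-5\right) + 7\right)}{-4752} = 30136 \left(- \frac{1}{36799}\right) + 8 \left(\left(-4\right) \left(-15\right) + 7\right) \left(- \frac{1}{4752}\right) = - \frac{30136}{36799} + 8 \left(60 + 7\right) \left(- \frac{1}{4752}\right) = - \frac{30136}{36799} + 8 \cdot 67 \left(- \frac{1}{4752}\right) = - \frac{30136}{36799} + 536 \left(- \frac{1}{4752}\right) = - \frac{30136}{36799} - \frac{67}{594} = - \frac{20366317}{21858606}$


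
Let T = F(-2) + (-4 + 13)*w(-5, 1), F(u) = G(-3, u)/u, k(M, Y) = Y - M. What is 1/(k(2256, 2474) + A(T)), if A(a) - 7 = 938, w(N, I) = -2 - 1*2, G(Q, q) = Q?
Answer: 1/1163 ≈ 0.00085985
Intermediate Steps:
F(u) = -3/u
w(N, I) = -4 (w(N, I) = -2 - 2 = -4)
T = -69/2 (T = -3/(-2) + (-4 + 13)*(-4) = -3*(-½) + 9*(-4) = 3/2 - 36 = -69/2 ≈ -34.500)
A(a) = 945 (A(a) = 7 + 938 = 945)
1/(k(2256, 2474) + A(T)) = 1/((2474 - 1*2256) + 945) = 1/((2474 - 2256) + 945) = 1/(218 + 945) = 1/1163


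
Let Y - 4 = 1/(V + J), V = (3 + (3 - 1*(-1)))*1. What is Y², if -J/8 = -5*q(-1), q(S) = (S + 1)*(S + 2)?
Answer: 841/49 ≈ 17.163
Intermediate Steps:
q(S) = (1 + S)*(2 + S)
J = 0 (J = -(-40)*(2 + (-1)² + 3*(-1)) = -(-40)*(2 + 1 - 3) = -(-40)*0 = -8*0 = 0)
V = 7 (V = (3 + (3 + 1))*1 = (3 + 4)*1 = 7*1 = 7)
Y = 29/7 (Y = 4 + 1/(7 + 0) = 4 + 1/7 = 4 + ⅐ = 29/7 ≈ 4.1429)
Y² = (29/7)² = 841/49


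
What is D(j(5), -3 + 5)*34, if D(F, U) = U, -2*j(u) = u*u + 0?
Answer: 68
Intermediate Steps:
j(u) = -u**2/2 (j(u) = -(u*u + 0)/2 = -(u**2 + 0)/2 = -u**2/2)
D(j(5), -3 + 5)*34 = (-3 + 5)*34 = 2*34 = 68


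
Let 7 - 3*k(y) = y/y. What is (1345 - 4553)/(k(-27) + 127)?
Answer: -3208/129 ≈ -24.868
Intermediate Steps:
k(y) = 2 (k(y) = 7/3 - y/(3*y) = 7/3 - ⅓*1 = 7/3 - ⅓ = 2)
(1345 - 4553)/(k(-27) + 127) = (1345 - 4553)/(2 + 127) = -3208/129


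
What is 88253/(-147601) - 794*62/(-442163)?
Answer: -31756109211/65263700963 ≈ -0.48658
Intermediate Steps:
88253/(-147601) - 794*62/(-442163) = 88253*(-1/147601) - 49228*(-1/442163) = -88253/147601 + 49228/442163 = -31756109211/65263700963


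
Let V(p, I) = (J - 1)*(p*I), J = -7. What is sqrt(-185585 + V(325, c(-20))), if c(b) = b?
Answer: I*sqrt(133585) ≈ 365.49*I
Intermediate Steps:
V(p, I) = -8*I*p (V(p, I) = (-7 - 1)*(p*I) = -8*I*p)
sqrt(-185585 + V(325, c(-20))) = sqrt(-185585 - 8*(-20)*325) = sqrt(-185585 + 52000) = sqrt(-133585) = I*sqrt(133585)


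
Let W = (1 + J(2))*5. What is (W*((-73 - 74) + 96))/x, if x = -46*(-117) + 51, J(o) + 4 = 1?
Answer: 170/1811 ≈ 0.093871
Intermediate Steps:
J(o) = -3 (J(o) = -4 + 1 = -3)
x = 5433 (x = 5382 + 51 = 5433)
W = -10 (W = (1 - 3)*5 = -2*5 = -10)
(W*((-73 - 74) + 96))/x = -10*((-73 - 74) + 96)/5433 = -10*(-147 + 96)*(1/5433) = -10*(-51)*(1/5433) = 510*(1/5433) = 170/1811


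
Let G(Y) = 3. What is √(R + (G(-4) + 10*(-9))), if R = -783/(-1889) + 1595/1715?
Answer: I*√733856520047/92561 ≈ 9.255*I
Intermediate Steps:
R = 871160/647927 (R = -783*(-1/1889) + 1595*(1/1715) = 783/1889 + 319/343 = 871160/647927 ≈ 1.3445)
√(R + (G(-4) + 10*(-9))) = √(871160/647927 + (3 + 10*(-9))) = √(871160/647927 + (3 - 90)) = √(871160/647927 - 87) = √(-55498489/647927) = I*√733856520047/92561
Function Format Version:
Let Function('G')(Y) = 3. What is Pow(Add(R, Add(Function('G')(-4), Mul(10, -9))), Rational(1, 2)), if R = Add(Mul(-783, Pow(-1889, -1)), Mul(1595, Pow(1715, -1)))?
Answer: Mul(Rational(1, 92561), I, Pow(733856520047, Rational(1, 2))) ≈ Mul(9.2550, I)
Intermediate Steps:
R = Rational(871160, 647927) (R = Add(Mul(-783, Rational(-1, 1889)), Mul(1595, Rational(1, 1715))) = Add(Rational(783, 1889), Rational(319, 343)) = Rational(871160, 647927) ≈ 1.3445)
Pow(Add(R, Add(Function('G')(-4), Mul(10, -9))), Rational(1, 2)) = Pow(Add(Rational(871160, 647927), Add(3, Mul(10, -9))), Rational(1, 2)) = Pow(Add(Rational(871160, 647927), Add(3, -90)), Rational(1, 2)) = Pow(Add(Rational(871160, 647927), -87), Rational(1, 2)) = Pow(Rational(-55498489, 647927), Rational(1, 2)) = Mul(Rational(1, 92561), I, Pow(733856520047, Rational(1, 2)))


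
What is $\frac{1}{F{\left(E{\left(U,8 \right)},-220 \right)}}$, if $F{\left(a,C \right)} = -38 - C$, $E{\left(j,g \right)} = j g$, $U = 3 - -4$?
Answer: $\frac{1}{182} \approx 0.0054945$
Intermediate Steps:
$U = 7$ ($U = 3 + 4 = 7$)
$E{\left(j,g \right)} = g j$
$\frac{1}{F{\left(E{\left(U,8 \right)},-220 \right)}} = \frac{1}{-38 - -220} = \frac{1}{-38 + 220} = \frac{1}{182}$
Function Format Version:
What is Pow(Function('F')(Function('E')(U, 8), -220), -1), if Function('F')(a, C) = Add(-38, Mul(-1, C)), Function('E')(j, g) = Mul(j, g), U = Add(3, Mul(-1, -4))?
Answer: Rational(1, 182) ≈ 0.0054945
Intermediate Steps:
U = 7 (U = Add(3, 4) = 7)
Function('E')(j, g) = Mul(g, j)
Pow(Function('F')(Function('E')(U, 8), -220), -1) = Pow(Add(-38, Mul(-1, -220)), -1) = Pow(Add(-38, 220), -1) = Pow(182, -1) = Rational(1, 182)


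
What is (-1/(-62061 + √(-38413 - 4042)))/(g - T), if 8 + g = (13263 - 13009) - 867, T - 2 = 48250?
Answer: -20687/62746581377216 - I*√42455/188239744131648 ≈ -3.2969e-10 - 1.0946e-12*I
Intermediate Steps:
T = 48252 (T = 2 + 48250 = 48252)
g = -621 (g = -8 + ((13263 - 13009) - 867) = -8 + (254 - 867) = -8 - 613 = -621)
(-1/(-62061 + √(-38413 - 4042)))/(g - T) = (-1/(-62061 + √(-38413 - 4042)))/(-621 - 1*48252) = (-1/(-62061 + √(-42455)))/(-621 - 48252) = -1/(-62061 + I*√42455)/(-48873) = -1/(-62061 + I*√42455)*(-1/48873) = 1/(48873*(-62061 + I*√42455))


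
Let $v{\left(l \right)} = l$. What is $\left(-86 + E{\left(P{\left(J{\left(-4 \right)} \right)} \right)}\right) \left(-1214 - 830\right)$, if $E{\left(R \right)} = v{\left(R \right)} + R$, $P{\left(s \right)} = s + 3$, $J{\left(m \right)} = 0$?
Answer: $163520$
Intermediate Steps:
$P{\left(s \right)} = 3 + s$
$E{\left(R \right)} = 2 R$ ($E{\left(R \right)} = R + R = 2 R$)
$\left(-86 + E{\left(P{\left(J{\left(-4 \right)} \right)} \right)}\right) \left(-1214 - 830\right) = \left(-86 + 2 \left(3 + 0\right)\right) \left(-1214 - 830\right) = \left(-86 + 2 \cdot 3\right) \left(-2044\right) = \left(-86 + 6\right) \left(-2044\right) = \left(-80\right) \left(-2044\right) = 163520$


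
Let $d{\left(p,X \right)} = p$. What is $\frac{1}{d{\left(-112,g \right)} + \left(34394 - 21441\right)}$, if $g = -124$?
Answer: $\frac{1}{12841} \approx 7.7876 \cdot 10^{-5}$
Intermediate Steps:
$\frac{1}{d{\left(-112,g \right)} + \left(34394 - 21441\right)} = \frac{1}{-112 + \left(34394 - 21441\right)} = \frac{1}{-112 + 12953} = \frac{1}{12841}$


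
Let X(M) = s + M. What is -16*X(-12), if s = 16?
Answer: -64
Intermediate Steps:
X(M) = 16 + M
-16*X(-12) = -16*(16 - 12) = -16*4 = -64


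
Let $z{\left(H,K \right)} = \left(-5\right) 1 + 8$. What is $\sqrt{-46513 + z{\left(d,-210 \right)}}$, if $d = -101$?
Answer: $i \sqrt{46510} \approx 215.66 i$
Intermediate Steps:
$z{\left(H,K \right)} = 3$ ($z{\left(H,K \right)} = -5 + 8 = 3$)
$\sqrt{-46513 + z{\left(d,-210 \right)}} = \sqrt{-46513 + 3} = \sqrt{-46510} = i \sqrt{46510}$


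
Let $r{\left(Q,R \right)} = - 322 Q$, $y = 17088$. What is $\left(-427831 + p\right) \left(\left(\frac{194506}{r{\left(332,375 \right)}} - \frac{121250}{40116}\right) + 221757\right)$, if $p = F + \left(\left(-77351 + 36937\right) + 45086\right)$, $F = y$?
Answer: $- \frac{16090523218052578833}{178690036} \approx -9.0047 \cdot 10^{10}$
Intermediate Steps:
$F = 17088$
$p = 21760$ ($p = 17088 + \left(\left(-77351 + 36937\right) + 45086\right) = 17088 + \left(-40414 + 45086\right) = 17088 + 4672 = 21760$)
$\left(-427831 + p\right) \left(\left(\frac{194506}{r{\left(332,375 \right)}} - \frac{121250}{40116}\right) + 221757\right) = \left(-427831 + 21760\right) \left(\left(\frac{194506}{\left(-322\right) 332} - \frac{121250}{40116}\right) + 221757\right) = - 406071 \left(\left(\frac{194506}{-106904} - \frac{60625}{20058}\right) + 221757\right) = - 406071 \left(\left(194506 \left(- \frac{1}{106904}\right) - \frac{60625}{20058}\right) + 221757\right) = - 406071 \left(\left(- \frac{97253}{53452} - \frac{60625}{20058}\right) + 221757\right) = - 406071 \left(- \frac{2595614087}{536070108} + 221757\right) = \left(-406071\right) \frac{118874703325669}{536070108} = - \frac{16090523218052578833}{178690036}$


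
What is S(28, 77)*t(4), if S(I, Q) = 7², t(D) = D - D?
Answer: 0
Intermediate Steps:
t(D) = 0
S(I, Q) = 49
S(28, 77)*t(4) = 49*0 = 0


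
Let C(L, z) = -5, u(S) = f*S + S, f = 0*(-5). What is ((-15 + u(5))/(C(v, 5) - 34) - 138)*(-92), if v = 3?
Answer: 494224/39 ≈ 12672.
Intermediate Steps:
f = 0
u(S) = S (u(S) = 0*S + S = 0 + S = S)
((-15 + u(5))/(C(v, 5) - 34) - 138)*(-92) = ((-15 + 5)/(-5 - 34) - 138)*(-92) = (-10/(-39) - 138)*(-92) = (-10*(-1/39) - 138)*(-92) = (10/39 - 138)*(-92) = -5372/39*(-92) = 494224/39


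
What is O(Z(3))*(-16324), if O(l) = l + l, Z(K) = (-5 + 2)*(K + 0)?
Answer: 293832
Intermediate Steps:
Z(K) = -3*K
O(l) = 2*l
O(Z(3))*(-16324) = (2*(-3*3))*(-16324) = (2*(-9))*(-16324) = -18*(-16324) = 293832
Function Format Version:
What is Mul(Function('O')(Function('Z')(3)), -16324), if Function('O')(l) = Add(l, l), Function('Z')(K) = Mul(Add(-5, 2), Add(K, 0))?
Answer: 293832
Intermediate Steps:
Function('Z')(K) = Mul(-3, K)
Function('O')(l) = Mul(2, l)
Mul(Function('O')(Function('Z')(3)), -16324) = Mul(Mul(2, Mul(-3, 3)), -16324) = Mul(Mul(2, -9), -16324) = Mul(-18, -16324) = 293832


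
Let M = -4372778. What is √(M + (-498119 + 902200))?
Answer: I*√3968697 ≈ 1992.2*I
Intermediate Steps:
√(M + (-498119 + 902200)) = √(-4372778 + (-498119 + 902200)) = √(-4372778 + 404081) = √(-3968697) = I*√3968697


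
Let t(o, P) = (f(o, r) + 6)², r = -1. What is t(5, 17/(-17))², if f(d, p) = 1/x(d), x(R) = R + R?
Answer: 13845841/10000 ≈ 1384.6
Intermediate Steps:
x(R) = 2*R
f(d, p) = 1/(2*d)
t(o, P) = (6 + 1/(2*o))² (t(o, P) = (1/(2*o) + 6)² = (6 + 1/(2*o))²)
t(5, 17/(-17))² = ((¼)*(1 + 12*5)²/5²)² = ((¼)*(1/25)*(1 + 60)²)² = ((¼)*(1/25)*61²)² = ((¼)*(1/25)*3721)² = (3721/100)² = 13845841/10000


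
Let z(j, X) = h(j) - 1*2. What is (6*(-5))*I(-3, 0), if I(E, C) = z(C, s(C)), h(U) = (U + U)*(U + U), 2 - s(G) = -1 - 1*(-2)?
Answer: 60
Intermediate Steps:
s(G) = 1 (s(G) = 2 - (-1 - 1*(-2)) = 2 - (-1 + 2) = 2 - 1*1 = 2 - 1 = 1)
h(U) = 4*U² (h(U) = (2*U)*(2*U) = 4*U²)
z(j, X) = -2 + 4*j² (z(j, X) = 4*j² - 1*2 = 4*j² - 2 = -2 + 4*j²)
I(E, C) = -2 + 4*C²
(6*(-5))*I(-3, 0) = (6*(-5))*(-2 + 4*0²) = -30*(-2 + 4*0) = -30*(-2 + 0) = -30*(-2) = 60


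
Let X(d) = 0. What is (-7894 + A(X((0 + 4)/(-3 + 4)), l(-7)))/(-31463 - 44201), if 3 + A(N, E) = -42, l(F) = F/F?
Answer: 7939/75664 ≈ 0.10492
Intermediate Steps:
l(F) = 1
A(N, E) = -45 (A(N, E) = -3 - 42 = -45)
(-7894 + A(X((0 + 4)/(-3 + 4)), l(-7)))/(-31463 - 44201) = (-7894 - 45)/(-31463 - 44201) = -7939/(-75664) = -7939*(-1/75664) = 7939/75664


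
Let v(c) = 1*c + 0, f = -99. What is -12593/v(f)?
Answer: 12593/99 ≈ 127.20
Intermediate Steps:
v(c) = c (v(c) = c + 0 = c)
-12593/v(f) = -12593/(-99) = -12593*(-1/99) = 12593/99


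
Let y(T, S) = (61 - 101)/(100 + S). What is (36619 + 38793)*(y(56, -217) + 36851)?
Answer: 325146907084/117 ≈ 2.7790e+9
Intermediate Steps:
y(T, S) = -40/(100 + S)
(36619 + 38793)*(y(56, -217) + 36851) = (36619 + 38793)*(-40/(100 - 217) + 36851) = 75412*(-40/(-117) + 36851) = 75412*(-40*(-1/117) + 36851) = 75412*(40/117 + 36851) = 75412*(4311607/117) = 325146907084/117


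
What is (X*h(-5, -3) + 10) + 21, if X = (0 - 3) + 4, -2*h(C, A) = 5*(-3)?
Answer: 77/2 ≈ 38.500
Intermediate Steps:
h(C, A) = 15/2 (h(C, A) = -5*(-3)/2 = -1/2*(-15) = 15/2)
X = 1 (X = -3 + 4 = 1)
(X*h(-5, -3) + 10) + 21 = (1*(15/2) + 10) + 21 = (15/2 + 10) + 21 = 35/2 + 21 = 77/2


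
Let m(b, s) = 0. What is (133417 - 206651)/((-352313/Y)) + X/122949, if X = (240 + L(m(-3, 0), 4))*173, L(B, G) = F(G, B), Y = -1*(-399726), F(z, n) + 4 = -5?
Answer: 1199721932329445/14438843679 ≈ 83090.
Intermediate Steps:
F(z, n) = -9 (F(z, n) = -4 - 5 = -9)
Y = 399726
L(B, G) = -9
X = 39963 (X = (240 - 9)*173 = 231*173 = 39963)
(133417 - 206651)/((-352313/Y)) + X/122949 = (133417 - 206651)/((-352313/399726)) + 39963/122949 = -73234/((-352313*1/399726)) + 39963*(1/122949) = -73234/(-352313/399726) + 13321/40983 = -73234*(-399726/352313) + 13321/40983 = 29273533884/352313 + 13321/40983 = 1199721932329445/14438843679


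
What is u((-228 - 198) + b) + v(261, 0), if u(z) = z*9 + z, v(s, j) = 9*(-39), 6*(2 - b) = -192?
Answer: -4271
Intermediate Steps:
b = 34 (b = 2 - ⅙*(-192) = 2 + 32 = 34)
v(s, j) = -351
u(z) = 10*z (u(z) = 9*z + z = 10*z)
u((-228 - 198) + b) + v(261, 0) = 10*((-228 - 198) + 34) - 351 = 10*(-426 + 34) - 351 = 10*(-392) - 351 = -3920 - 351 = -4271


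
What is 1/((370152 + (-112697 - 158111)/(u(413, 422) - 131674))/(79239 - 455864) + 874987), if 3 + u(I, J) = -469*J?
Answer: 124133716875/108615266526786377 ≈ 1.1429e-6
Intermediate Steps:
u(I, J) = -3 - 469*J
1/((370152 + (-112697 - 158111)/(u(413, 422) - 131674))/(79239 - 455864) + 874987) = 1/((370152 + (-112697 - 158111)/((-3 - 469*422) - 131674))/(79239 - 455864) + 874987) = 1/((370152 - 270808/((-3 - 197918) - 131674))/(-376625) + 874987) = 1/((370152 - 270808/(-197921 - 131674))*(-1/376625) + 874987) = 1/((370152 - 270808/(-329595))*(-1/376625) + 874987) = 1/((370152 - 270808*(-1/329595))*(-1/376625) + 874987) = 1/((370152 + 270808/329595)*(-1/376625) + 874987) = 1/((122000519248/329595)*(-1/376625) + 874987) = 1/(-122000519248/124133716875 + 874987) = 1/(108615266526786377/124133716875) = 124133716875/108615266526786377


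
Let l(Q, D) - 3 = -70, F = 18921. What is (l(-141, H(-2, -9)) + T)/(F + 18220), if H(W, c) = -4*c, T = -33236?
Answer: -33303/37141 ≈ -0.89666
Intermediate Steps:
l(Q, D) = -67 (l(Q, D) = 3 - 70 = -67)
(l(-141, H(-2, -9)) + T)/(F + 18220) = (-67 - 33236)/(18921 + 18220) = -33303/37141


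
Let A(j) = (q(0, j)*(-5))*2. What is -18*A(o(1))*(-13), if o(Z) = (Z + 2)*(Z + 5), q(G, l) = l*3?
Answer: -126360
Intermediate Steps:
q(G, l) = 3*l
o(Z) = (2 + Z)*(5 + Z)
A(j) = -30*j (A(j) = ((3*j)*(-5))*2 = -15*j*2 = -30*j)
-18*A(o(1))*(-13) = -(-540)*(10 + 1² + 7*1)*(-13) = -(-540)*(10 + 1 + 7)*(-13) = -(-540)*18*(-13) = -18*(-540)*(-13) = 9720*(-13) = -126360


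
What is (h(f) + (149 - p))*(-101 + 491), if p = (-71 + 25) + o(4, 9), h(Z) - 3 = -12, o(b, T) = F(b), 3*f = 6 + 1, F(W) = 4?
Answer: 70980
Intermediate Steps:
f = 7/3 (f = (6 + 1)/3 = (1/3)*7 = 7/3 ≈ 2.3333)
o(b, T) = 4
h(Z) = -9 (h(Z) = 3 - 12 = -9)
p = -42 (p = (-71 + 25) + 4 = -46 + 4 = -42)
(h(f) + (149 - p))*(-101 + 491) = (-9 + (149 - 1*(-42)))*(-101 + 491) = (-9 + (149 + 42))*390 = (-9 + 191)*390 = 182*390 = 70980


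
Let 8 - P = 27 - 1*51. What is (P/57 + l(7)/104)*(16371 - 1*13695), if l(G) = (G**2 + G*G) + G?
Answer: 2076799/494 ≈ 4204.0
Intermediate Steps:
P = 32 (P = 8 - (27 - 1*51) = 8 - (27 - 51) = 8 - 1*(-24) = 8 + 24 = 32)
l(G) = G + 2*G**2 (l(G) = (G**2 + G**2) + G = 2*G**2 + G = G + 2*G**2)
(P/57 + l(7)/104)*(16371 - 1*13695) = (32/57 + (7*(1 + 2*7))/104)*(16371 - 1*13695) = (32*(1/57) + (7*(1 + 14))*(1/104))*(16371 - 13695) = (32/57 + (7*15)*(1/104))*2676 = (32/57 + 105*(1/104))*2676 = (32/57 + 105/104)*2676 = (9313/5928)*2676 = 2076799/494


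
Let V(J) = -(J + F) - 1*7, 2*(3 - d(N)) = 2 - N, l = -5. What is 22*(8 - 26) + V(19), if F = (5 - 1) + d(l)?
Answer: -851/2 ≈ -425.50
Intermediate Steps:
d(N) = 2 + N/2 (d(N) = 3 - (2 - N)/2 = 3 + (-1 + N/2) = 2 + N/2)
F = 7/2 (F = (5 - 1) + (2 + (½)*(-5)) = 4 + (2 - 5/2) = 4 - ½ = 7/2 ≈ 3.5000)
V(J) = -21/2 - J (V(J) = -(J + 7/2) - 1*7 = -(7/2 + J) - 7 = (-7/2 - J) - 7 = -21/2 - J)
22*(8 - 26) + V(19) = 22*(8 - 26) + (-21/2 - 1*19) = 22*(-18) + (-21/2 - 19) = -396 - 59/2 = -851/2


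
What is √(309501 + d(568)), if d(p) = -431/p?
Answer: √24963051454/284 ≈ 556.33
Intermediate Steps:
√(309501 + d(568)) = √(309501 - 431/568) = √(175796137/568) = √24963051454/284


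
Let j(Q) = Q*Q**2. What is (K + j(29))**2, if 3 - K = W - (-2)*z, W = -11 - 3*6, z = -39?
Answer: 600201001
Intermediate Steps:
W = -29 (W = -11 - 18 = -29)
j(Q) = Q**3
K = 110 (K = 3 - (-29 - (-2)*(-39)) = 3 - (-29 - 1*78) = 3 - (-29 - 78) = 3 - 1*(-107) = 3 + 107 = 110)
(K + j(29))**2 = (110 + 29**3)**2 = (110 + 24389)**2 = 24499**2 = 600201001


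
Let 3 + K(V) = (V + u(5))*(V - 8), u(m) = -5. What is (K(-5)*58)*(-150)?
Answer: -1104900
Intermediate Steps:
K(V) = -3 + (-8 + V)*(-5 + V) (K(V) = -3 + (V - 5)*(V - 8) = -3 + (-5 + V)*(-8 + V) = -3 + (-8 + V)*(-5 + V))
(K(-5)*58)*(-150) = ((37 + (-5)**2 - 13*(-5))*58)*(-150) = ((37 + 25 + 65)*58)*(-150) = (127*58)*(-150) = 7366*(-150) = -1104900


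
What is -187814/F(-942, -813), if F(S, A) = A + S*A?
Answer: -187814/765033 ≈ -0.24550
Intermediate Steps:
F(S, A) = A + A*S
-187814/F(-942, -813) = -187814*(-1/(813*(1 - 942))) = -187814/((-813*(-941))) = -187814/765033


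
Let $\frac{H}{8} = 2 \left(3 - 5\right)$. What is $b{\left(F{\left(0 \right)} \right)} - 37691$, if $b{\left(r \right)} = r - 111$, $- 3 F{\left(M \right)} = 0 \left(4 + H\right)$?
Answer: $-37802$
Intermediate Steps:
$H = -32$ ($H = 8 \cdot 2 \left(3 - 5\right) = 8 \cdot 2 \left(-2\right) = 8 \left(-4\right) = -32$)
$F{\left(M \right)} = 0$ ($F{\left(M \right)} = - \frac{0 \left(4 - 32\right)}{3} = - \frac{0 \left(-28\right)}{3} = \left(- \frac{1}{3}\right) 0 = 0$)
$b{\left(r \right)} = -111 + r$
$b{\left(F{\left(0 \right)} \right)} - 37691 = \left(-111 + 0\right) - 37691 = -111 - 37691 = -37802$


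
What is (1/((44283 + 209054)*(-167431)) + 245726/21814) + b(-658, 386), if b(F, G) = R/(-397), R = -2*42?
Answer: 162137921630071098/14128204160032501 ≈ 11.476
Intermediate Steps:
R = -84
b(F, G) = 84/397 (b(F, G) = -84/(-397) = -84*(-1/397) = 84/397)
(1/((44283 + 209054)*(-167431)) + 245726/21814) + b(-658, 386) = (1/((44283 + 209054)*(-167431)) + 245726/21814) + 84/397 = (-1/167431/253337 + 245726*(1/21814)) + 84/397 = ((1/253337)*(-1/167431) + 9451/839) + 84/397 = (-1/42416467247 + 9451/839) + 84/397 = 400878031950558/35587416020233 + 84/397 = 162137921630071098/14128204160032501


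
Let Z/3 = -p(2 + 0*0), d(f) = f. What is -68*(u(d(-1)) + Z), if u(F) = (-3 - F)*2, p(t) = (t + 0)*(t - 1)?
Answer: 680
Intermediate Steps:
p(t) = t*(-1 + t)
Z = -6 (Z = 3*(-(2 + 0*0)*(-1 + (2 + 0*0))) = 3*(-(2 + 0)*(-1 + (2 + 0))) = 3*(-2*(-1 + 2)) = 3*(-2) = -6)
u(F) = -6 - 2*F
-68*(u(d(-1)) + Z) = -68*((-6 - 2*(-1)) - 6) = -68*((-6 + 2) - 6) = -68*(-4 - 6) = -68*(-10) = 680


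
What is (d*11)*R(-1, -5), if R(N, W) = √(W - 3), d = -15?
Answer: -330*I*√2 ≈ -466.69*I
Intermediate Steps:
R(N, W) = √(-3 + W)
(d*11)*R(-1, -5) = (-15*11)*√(-3 - 5) = -330*I*√2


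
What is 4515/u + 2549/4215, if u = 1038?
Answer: 7225529/1458390 ≈ 4.9545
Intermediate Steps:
4515/u + 2549/4215 = 4515/1038 + 2549/4215 = 4515*(1/1038) + 2549*(1/4215) = 1505/346 + 2549/4215 = 7225529/1458390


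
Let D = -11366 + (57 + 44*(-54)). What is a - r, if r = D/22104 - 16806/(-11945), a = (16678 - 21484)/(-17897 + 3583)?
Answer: -854275886503/1889679027960 ≈ -0.45207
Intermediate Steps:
a = 2403/7157 (a = -4806/(-14314) = -4806*(-1/14314) = 2403/7157 ≈ 0.33576)
D = -13685 (D = -11366 + (57 - 2376) = -11366 - 2319 = -13685)
r = 208012499/264032280 (r = -13685/22104 - 16806/(-11945) = -13685*1/22104 - 16806*(-1/11945) = -13685/22104 + 16806/11945 = 208012499/264032280 ≈ 0.78783)
a - r = 2403/7157 - 1*208012499/264032280 = 2403/7157 - 208012499/264032280 = -854275886503/1889679027960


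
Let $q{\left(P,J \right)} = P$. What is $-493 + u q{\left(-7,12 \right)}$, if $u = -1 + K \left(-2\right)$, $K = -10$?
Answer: $-626$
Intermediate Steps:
$u = 19$ ($u = -1 - -20 = -1 + 20 = 19$)
$-493 + u q{\left(-7,12 \right)} = -493 + 19 \left(-7\right) = -493 - 133 = -626$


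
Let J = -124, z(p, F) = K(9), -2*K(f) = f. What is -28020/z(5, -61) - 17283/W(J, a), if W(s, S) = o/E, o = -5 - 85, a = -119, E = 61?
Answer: 179407/10 ≈ 17941.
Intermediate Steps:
K(f) = -f/2
z(p, F) = -9/2 (z(p, F) = -½*9 = -9/2)
o = -90
W(s, S) = -90/61
-28020/z(5, -61) - 17283/W(J, a) = -28020/(-9/2) - 17283/(-90/61) = -28020*(-2/9) - 17283*(-61/90) = 18680/3 + 351421/30 = 179407/10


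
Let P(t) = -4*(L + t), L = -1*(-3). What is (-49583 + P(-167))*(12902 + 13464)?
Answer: -1290009282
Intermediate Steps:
L = 3
P(t) = -12 - 4*t (P(t) = -4*(3 + t) = -12 - 4*t)
(-49583 + P(-167))*(12902 + 13464) = (-49583 + (-12 - 4*(-167)))*(12902 + 13464) = (-49583 + (-12 + 668))*26366 = (-49583 + 656)*26366 = -48927*26366 = -1290009282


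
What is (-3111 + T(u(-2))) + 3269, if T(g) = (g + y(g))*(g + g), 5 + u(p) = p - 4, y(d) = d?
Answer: 642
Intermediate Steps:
u(p) = -9 + p (u(p) = -5 + (p - 4) = -5 + (-4 + p) = -9 + p)
T(g) = 4*g**2 (T(g) = (g + g)*(g + g) = (2*g)*(2*g) = 4*g**2)
(-3111 + T(u(-2))) + 3269 = (-3111 + 4*(-9 - 2)**2) + 3269 = (-3111 + 4*(-11)**2) + 3269 = (-3111 + 4*121) + 3269 = (-3111 + 484) + 3269 = -2627 + 3269 = 642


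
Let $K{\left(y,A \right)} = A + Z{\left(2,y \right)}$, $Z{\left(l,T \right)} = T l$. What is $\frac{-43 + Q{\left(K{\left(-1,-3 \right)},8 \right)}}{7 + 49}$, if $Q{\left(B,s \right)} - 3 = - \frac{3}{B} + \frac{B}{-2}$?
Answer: $- \frac{369}{560} \approx -0.65893$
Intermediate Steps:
$K{\left(y,A \right)} = A + 2 y$ ($K{\left(y,A \right)} = A + y 2 = A + 2 y$)
$Q{\left(B,s \right)} = 3 - \frac{3}{B} - \frac{B}{2}$ ($Q{\left(B,s \right)} = 3 + \left(- \frac{3}{B} + \frac{B}{-2}\right) = 3 + \left(- \frac{3}{B} + B \left(- \frac{1}{2}\right)\right) = 3 - \left(\frac{B}{2} + \frac{3}{B}\right) = 3 - \frac{3}{B} - \frac{B}{2}$)
$\frac{-43 + Q{\left(K{\left(-1,-3 \right)},8 \right)}}{7 + 49} = \frac{-43 - \left(-3 + \frac{-3 + 2 \left(-1\right)}{2} + \frac{3}{-3 + 2 \left(-1\right)}\right)}{7 + 49} = \frac{-43 - \left(-3 + \frac{-3 - 2}{2} + \frac{3}{-3 - 2}\right)}{56} = \left(-43 - \left(- \frac{11}{2} - \frac{3}{5}\right)\right) \frac{1}{56} = \left(-43 + \left(3 - - \frac{3}{5} + \frac{5}{2}\right)\right) \frac{1}{56} = \left(-43 + \left(3 + \frac{3}{5} + \frac{5}{2}\right)\right) \frac{1}{56} = \left(-43 + \frac{61}{10}\right) \frac{1}{56} = \left(- \frac{369}{10}\right) \frac{1}{56} = - \frac{369}{560}$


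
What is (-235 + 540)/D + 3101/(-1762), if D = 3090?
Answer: -452234/272229 ≈ -1.6612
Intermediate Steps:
(-235 + 540)/D + 3101/(-1762) = (-235 + 540)/3090 + 3101/(-1762) = 305*(1/3090) + 3101*(-1/1762) = 61/618 - 3101/1762 = -452234/272229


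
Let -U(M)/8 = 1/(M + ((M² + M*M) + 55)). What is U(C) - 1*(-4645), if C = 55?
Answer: 3576649/770 ≈ 4645.0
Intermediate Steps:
U(M) = -8/(55 + M + 2*M²) (U(M) = -8/(M + ((M² + M*M) + 55)) = -8/(M + ((M² + M²) + 55)) = -8/(M + (2*M² + 55)) = -8/(M + (55 + 2*M²)) = -8/(55 + M + 2*M²))
U(C) - 1*(-4645) = -8/(55 + 55 + 2*55²) - 1*(-4645) = -8/(55 + 55 + 2*3025) + 4645 = -8/(55 + 55 + 6050) + 4645 = -8/6160 + 4645 = -8*1/6160 + 4645 = -1/770 + 4645 = 3576649/770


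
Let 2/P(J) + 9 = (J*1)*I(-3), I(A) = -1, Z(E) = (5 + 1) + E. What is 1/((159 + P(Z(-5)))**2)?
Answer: 25/630436 ≈ 3.9655e-5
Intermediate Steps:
Z(E) = 6 + E
P(J) = 2/(-9 - J) (P(J) = 2/(-9 + (J*1)*(-1)) = 2/(-9 + J*(-1)) = 2/(-9 - J))
1/((159 + P(Z(-5)))**2) = 1/((159 + 2/(-9 - (6 - 5)))**2) = 1/((159 + 2/(-9 - 1*1))**2) = 1/((159 + 2/(-9 - 1))**2) = 1/((159 + 2/(-10))**2) = 1/((159 + 2*(-1/10))**2) = 1/((159 - 1/5)**2) = 1/((794/5)**2) = 1/(630436/25) = 25/630436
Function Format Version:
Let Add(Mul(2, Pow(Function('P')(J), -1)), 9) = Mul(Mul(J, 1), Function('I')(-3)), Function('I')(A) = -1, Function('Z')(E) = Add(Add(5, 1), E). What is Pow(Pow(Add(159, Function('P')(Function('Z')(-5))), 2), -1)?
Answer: Rational(25, 630436) ≈ 3.9655e-5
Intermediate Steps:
Function('Z')(E) = Add(6, E)
Function('P')(J) = Mul(2, Pow(Add(-9, Mul(-1, J)), -1)) (Function('P')(J) = Mul(2, Pow(Add(-9, Mul(Mul(J, 1), -1)), -1)) = Mul(2, Pow(Add(-9, Mul(J, -1)), -1)) = Mul(2, Pow(Add(-9, Mul(-1, J)), -1)))
Pow(Pow(Add(159, Function('P')(Function('Z')(-5))), 2), -1) = Pow(Pow(Add(159, Mul(2, Pow(Add(-9, Mul(-1, Add(6, -5))), -1))), 2), -1) = Pow(Pow(Add(159, Mul(2, Pow(Add(-9, Mul(-1, 1)), -1))), 2), -1) = Pow(Pow(Add(159, Mul(2, Pow(Add(-9, -1), -1))), 2), -1) = Pow(Pow(Add(159, Mul(2, Pow(-10, -1))), 2), -1) = Pow(Pow(Add(159, Mul(2, Rational(-1, 10))), 2), -1) = Pow(Pow(Add(159, Rational(-1, 5)), 2), -1) = Pow(Pow(Rational(794, 5), 2), -1) = Pow(Rational(630436, 25), -1) = Rational(25, 630436)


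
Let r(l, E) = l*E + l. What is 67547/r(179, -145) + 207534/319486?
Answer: -8115462229/4117535568 ≈ -1.9710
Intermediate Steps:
r(l, E) = l + E*l (r(l, E) = E*l + l = l + E*l)
67547/r(179, -145) + 207534/319486 = 67547/((179*(1 - 145))) + 207534/319486 = 67547/((179*(-144))) + 207534*(1/319486) = 67547/(-25776) + 103767/159743 = 67547*(-1/25776) + 103767/159743 = -67547/25776 + 103767/159743 = -8115462229/4117535568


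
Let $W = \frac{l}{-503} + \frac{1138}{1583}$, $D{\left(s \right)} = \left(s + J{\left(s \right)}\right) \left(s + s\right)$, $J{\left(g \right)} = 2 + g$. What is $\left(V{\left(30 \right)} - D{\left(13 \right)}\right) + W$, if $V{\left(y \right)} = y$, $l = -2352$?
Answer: $- \frac{551486172}{796249} \approx -692.61$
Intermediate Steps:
$D{\left(s \right)} = 2 s \left(2 + 2 s\right)$ ($D{\left(s \right)} = \left(s + \left(2 + s\right)\right) \left(s + s\right) = \left(2 + 2 s\right) 2 s = 2 s \left(2 + 2 s\right)$)
$W = \frac{4295630}{796249}$ ($W = - \frac{2352}{-503} + \frac{1138}{1583} = \left(-2352\right) \left(- \frac{1}{503}\right) + 1138 \cdot \frac{1}{1583} = \frac{2352}{503} + \frac{1138}{1583} = \frac{4295630}{796249} \approx 5.3948$)
$\left(V{\left(30 \right)} - D{\left(13 \right)}\right) + W = \left(30 - 4 \cdot 13 \left(1 + 13\right)\right) + \frac{4295630}{796249} = \left(30 - 4 \cdot 13 \cdot 14\right) + \frac{4295630}{796249} = \left(30 - 728\right) + \frac{4295630}{796249} = -698 + \frac{4295630}{796249} = - \frac{551486172}{796249}$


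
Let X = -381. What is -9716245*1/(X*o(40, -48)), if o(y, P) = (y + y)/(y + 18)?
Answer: 56354221/3048 ≈ 18489.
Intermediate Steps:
o(y, P) = 2*y/(18 + y) (o(y, P) = (2*y)/(18 + y) = 2*y/(18 + y))
-9716245*1/(X*o(40, -48)) = -9716245/((-762*40/(18 + 40))) = -9716245/((-762*40/58)) = -9716245/((-381*40/29)) = -9716245/(-15240/29) = -9716245*(-29/15240) = 56354221/3048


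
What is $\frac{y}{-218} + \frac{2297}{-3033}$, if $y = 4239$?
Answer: $- \frac{13357633}{661194} \approx -20.202$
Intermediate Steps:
$\frac{y}{-218} + \frac{2297}{-3033} = \frac{4239}{-218} + \frac{2297}{-3033} = 4239 \left(- \frac{1}{218}\right) + 2297 \left(- \frac{1}{3033}\right) = - \frac{4239}{218} - \frac{2297}{3033} = - \frac{13357633}{661194}$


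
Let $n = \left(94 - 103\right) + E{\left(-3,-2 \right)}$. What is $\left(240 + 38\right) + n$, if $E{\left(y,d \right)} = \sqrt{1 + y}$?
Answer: $269 + i \sqrt{2} \approx 269.0 + 1.4142 i$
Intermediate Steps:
$n = -9 + i \sqrt{2}$ ($n = \left(94 - 103\right) + \sqrt{1 - 3} = -9 + \sqrt{-2} = -9 + i \sqrt{2} \approx -9.0 + 1.4142 i$)
$\left(240 + 38\right) + n = \left(240 + 38\right) - \left(9 - i \sqrt{2}\right) = 278 - \left(9 - i \sqrt{2}\right) = 269 + i \sqrt{2}$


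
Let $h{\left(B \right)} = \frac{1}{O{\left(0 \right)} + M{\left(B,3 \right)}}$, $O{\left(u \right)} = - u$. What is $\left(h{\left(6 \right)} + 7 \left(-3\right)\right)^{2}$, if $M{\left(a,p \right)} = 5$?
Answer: $\frac{10816}{25} \approx 432.64$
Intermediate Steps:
$h{\left(B \right)} = \frac{1}{5}$ ($h{\left(B \right)} = \frac{1}{\left(-1\right) 0 + 5} = \frac{1}{0 + 5} = \frac{1}{5}$)
$\left(h{\left(6 \right)} + 7 \left(-3\right)\right)^{2} = \left(\frac{1}{5} + 7 \left(-3\right)\right)^{2} = \left(\frac{1}{5} - 21\right)^{2} = \left(- \frac{104}{5}\right)^{2} = \frac{10816}{25}$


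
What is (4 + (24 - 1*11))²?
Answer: 289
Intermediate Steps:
(4 + (24 - 1*11))² = (4 + (24 - 11))² = (4 + 13)² = 17² = 289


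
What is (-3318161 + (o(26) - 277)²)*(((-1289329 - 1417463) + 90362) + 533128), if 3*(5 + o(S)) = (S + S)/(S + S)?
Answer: 6747450368672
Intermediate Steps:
o(S) = -14/3 (o(S) = -5 + ((S + S)/(S + S))/3 = -5 + ((2*S)/((2*S)))/3 = -5 + ((2*S)*(1/(2*S)))/3 = -5 + (⅓)*1 = -5 + ⅓ = -14/3)
(-3318161 + (o(26) - 277)²)*(((-1289329 - 1417463) + 90362) + 533128) = (-3318161 + (-14/3 - 277)²)*(((-1289329 - 1417463) + 90362) + 533128) = (-3318161 + (-845/3)²)*((-2706792 + 90362) + 533128) = (-3318161 + 714025/9)*(-2616430 + 533128) = -29149424/9*(-2083302) = 6747450368672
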